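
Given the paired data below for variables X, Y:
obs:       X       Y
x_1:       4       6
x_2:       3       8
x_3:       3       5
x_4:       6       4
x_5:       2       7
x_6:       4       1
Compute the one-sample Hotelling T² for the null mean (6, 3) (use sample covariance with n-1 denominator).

Step 1 — sample mean vector:
  mean(X) = (4 + 3 + 3 + 6 + 2 + 4) / 6 = 22/6 = 3.6667
  mean(Y) = (6 + 8 + 5 + 4 + 7 + 1) / 6 = 31/6 = 5.1667
  x̄ = (3.6667, 5.1667),  deviation x̄ - mu_0 = (3.6667, 5.1667) - (6, 3) = (-2.3333, 2.1667).

Step 2 — sample covariance matrix, S[i,j] = (1/(n-1)) · Σ_k (x_{k,i} - mean_i) · (x_{k,j} - mean_j), divisor n-1 = 5:
  S[X,X] = ((0.3333)·(0.3333) + (-0.6667)·(-0.6667) + (-0.6667)·(-0.6667) + (2.3333)·(2.3333) + (-1.6667)·(-1.6667) + (0.3333)·(0.3333)) / 5 = 9.3333/5 = 1.8667
  S[X,Y] = ((0.3333)·(0.8333) + (-0.6667)·(2.8333) + (-0.6667)·(-0.1667) + (2.3333)·(-1.1667) + (-1.6667)·(1.8333) + (0.3333)·(-4.1667)) / 5 = -8.6667/5 = -1.7333
  S[Y,Y] = ((0.8333)·(0.8333) + (2.8333)·(2.8333) + (-0.1667)·(-0.1667) + (-1.1667)·(-1.1667) + (1.8333)·(1.8333) + (-4.1667)·(-4.1667)) / 5 = 30.8333/5 = 6.1667
  S = [[1.8667, -1.7333],
 [-1.7333, 6.1667]].

Step 3 — invert S. det(S) = 1.8667·6.1667 - (-1.7333)² = 8.5067.
  S^{-1} = (1/det) · [[d, -b], [-b, a]] = [[0.7249, 0.2038],
 [0.2038, 0.2194]].

Step 4 — quadratic form (x̄ - mu_0)^T · S^{-1} · (x̄ - mu_0):
  S^{-1} · (x̄ - mu_0) = (-1.25, 0),
  (x̄ - mu_0)^T · [...] = (-2.3333)·(-1.25) + (2.1667)·(0) = 2.9167.

Step 5 — scale by n: T² = 6 · 2.9167 = 17.5.

T² ≈ 17.5


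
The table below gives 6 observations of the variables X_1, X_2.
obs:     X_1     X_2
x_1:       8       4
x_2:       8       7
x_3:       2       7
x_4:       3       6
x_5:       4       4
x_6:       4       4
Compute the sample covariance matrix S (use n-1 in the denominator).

Step 1 — column means:
  mean(X_1) = (8 + 8 + 2 + 3 + 4 + 4) / 6 = 29/6 = 4.8333
  mean(X_2) = (4 + 7 + 7 + 6 + 4 + 4) / 6 = 32/6 = 5.3333

Step 2 — sample covariance S[i,j] = (1/(n-1)) · Σ_k (x_{k,i} - mean_i) · (x_{k,j} - mean_j), with n-1 = 5.
  S[X_1,X_1] = ((3.1667)·(3.1667) + (3.1667)·(3.1667) + (-2.8333)·(-2.8333) + (-1.8333)·(-1.8333) + (-0.8333)·(-0.8333) + (-0.8333)·(-0.8333)) / 5 = 32.8333/5 = 6.5667
  S[X_1,X_2] = ((3.1667)·(-1.3333) + (3.1667)·(1.6667) + (-2.8333)·(1.6667) + (-1.8333)·(0.6667) + (-0.8333)·(-1.3333) + (-0.8333)·(-1.3333)) / 5 = -2.6667/5 = -0.5333
  S[X_2,X_2] = ((-1.3333)·(-1.3333) + (1.6667)·(1.6667) + (1.6667)·(1.6667) + (0.6667)·(0.6667) + (-1.3333)·(-1.3333) + (-1.3333)·(-1.3333)) / 5 = 11.3333/5 = 2.2667

S is symmetric (S[j,i] = S[i,j]). Assembling:

S = [[6.5667, -0.5333],
 [-0.5333, 2.2667]]


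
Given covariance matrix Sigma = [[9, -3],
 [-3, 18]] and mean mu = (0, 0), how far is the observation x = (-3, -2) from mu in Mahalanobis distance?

Step 1 — centre the observation: (x - mu) = (-3, -2).

Step 2 — invert Sigma. det(Sigma) = 9·18 - (-3)² = 153.
  Sigma^{-1} = (1/det) · [[d, -b], [-b, a]] = [[0.1176, 0.0196],
 [0.0196, 0.0588]].

Step 3 — form the quadratic (x - mu)^T · Sigma^{-1} · (x - mu):
  Sigma^{-1} · (x - mu) = (-0.3922, -0.1765).
  (x - mu)^T · [Sigma^{-1} · (x - mu)] = (-3)·(-0.3922) + (-2)·(-0.1765) = 1.5294.

Step 4 — take square root: d = √(1.5294) ≈ 1.2367.

d(x, mu) = √(1.5294) ≈ 1.2367


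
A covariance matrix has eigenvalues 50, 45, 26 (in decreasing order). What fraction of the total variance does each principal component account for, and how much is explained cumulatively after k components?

Step 1 — total variance = trace(Sigma) = Σ λ_i = 50 + 45 + 26 = 121.

Step 2 — fraction explained by component i = λ_i / Σ λ:
  PC1: 50/121 = 0.4132
  PC2: 45/121 = 0.3719
  PC3: 26/121 = 0.2149

Step 3 — cumulative fraction after k components = (λ_1 + ... + λ_k) / Σ λ:
  k = 1: 50/121 = 0.4132
  k = 2: (50 + 45)/121 = 95/121 = 0.7851
  k = 3: (50 + 45 + 26)/121 = 121/121 = 1

Summary (fraction, with percent):

explained: PC1 0.4132 (41.32%), PC2 0.3719 (37.19%), PC3 0.2149 (21.49%);  cumulative: 0.4132, 0.7851, 1


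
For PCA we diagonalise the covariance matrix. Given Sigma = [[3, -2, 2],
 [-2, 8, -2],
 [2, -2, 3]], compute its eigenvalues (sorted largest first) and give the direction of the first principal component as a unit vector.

Step 1 — characteristic polynomial p(λ) = det(λI - Sigma) = λ³ - tr·λ² + c_1·λ - det, where tr = trace, c_1 = sum of the principal 2×2 minors, det = det(Sigma):
  tr = 3 + 8 + 3 = 14,
  c_1 = (3·8 - (-2)²) + (3·3 - (2)²) + (8·3 - (-2)²) = 20 + 5 + 20 = 45,
  det = 3·(8·3 - (-2)²) - (-2)·((-2)·3 - (-2)·(2)) + (2)·((-2)·(-2) - 8·(2)) = 3·(20) - (-2)·(-2) + (2)·(-12) = 32.
  So p(λ) = λ³ - 14λ² + 45λ - 32.
Step 2 — look for an integer root (rational root theorem: any rational root is an integer divisor of 32). Testing λ = 1:
  p(1) = 1 - 14 + 45 - 32 = 0  ✓
  Dividing out (λ - 1): p(λ) = (λ - 1)(λ² - 13λ + 32).
Step 3 — remaining eigenvalues from the quadratic λ² - 13λ + 32 = 0:
  Δ = 13² - 4·32 = 169 - 128 = 41,  λ = (13 ± √41)/2 = (13 ± 6.4031)/2 ≈ 9.7016 or 3.2984.
  Sorted: λ_1 = 9.7016,  λ_2 = 3.2984,  λ_3 = 1  (check: sum = 14 = tr ✓).

Step 4 — unit eigenvector for λ_1 ≈ 9.7016: v spans the null space of (Sigma - λ_1 I), whose rows are
  r_1 = (-6.7016, -2, 2),  r_2 = (-2, -1.7016, -2),  r_3 = (2, -2, -6.7016).
  v is orthogonal to every row, so take v ∝ r_1 × r_2 = ((-2)·(-2) - (2)·(-1.7016), (2)·(-2) - (-6.7016)·(-2), (-6.7016)·(-1.7016) - (-2)·(-2)) ≈ (7.4031, -17.4031, 7.4031).
  Let u = (7.4031, -17.4031, 7.4031).
  ||u|| = √((7.4031)² + (-17.4031)² + (7.4031)²) = √(412.4812) ≈ 20.3096,  v_1 = u/||u|| ≈ (0.3645, -0.8569, 0.3645) (||v_1|| = 1).

λ_1 = 9.7016,  λ_2 = 3.2984,  λ_3 = 1;  v_1 ≈ (0.3645, -0.8569, 0.3645)


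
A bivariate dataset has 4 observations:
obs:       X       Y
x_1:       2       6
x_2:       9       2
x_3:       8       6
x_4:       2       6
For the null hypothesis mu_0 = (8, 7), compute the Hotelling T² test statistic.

Step 1 — sample mean vector:
  mean(X) = (2 + 9 + 8 + 2) / 4 = 21/4 = 5.25
  mean(Y) = (6 + 2 + 6 + 6) / 4 = 20/4 = 5
  x̄ = (5.25, 5),  deviation x̄ - mu_0 = (5.25, 5) - (8, 7) = (-2.75, -2).

Step 2 — sample covariance matrix, S[i,j] = (1/(n-1)) · Σ_k (x_{k,i} - mean_i) · (x_{k,j} - mean_j), divisor n-1 = 3:
  S[X,X] = ((-3.25)·(-3.25) + (3.75)·(3.75) + (2.75)·(2.75) + (-3.25)·(-3.25)) / 3 = 42.75/3 = 14.25
  S[X,Y] = ((-3.25)·(1) + (3.75)·(-3) + (2.75)·(1) + (-3.25)·(1)) / 3 = -15/3 = -5
  S[Y,Y] = ((1)·(1) + (-3)·(-3) + (1)·(1) + (1)·(1)) / 3 = 12/3 = 4
  S = [[14.25, -5],
 [-5, 4]].

Step 3 — invert S. det(S) = 14.25·4 - (-5)² = 32.
  S^{-1} = (1/det) · [[d, -b], [-b, a]] = [[0.125, 0.1562],
 [0.1562, 0.4453]].

Step 4 — quadratic form (x̄ - mu_0)^T · S^{-1} · (x̄ - mu_0):
  S^{-1} · (x̄ - mu_0) = (-0.6562, -1.3203),
  (x̄ - mu_0)^T · [...] = (-2.75)·(-0.6562) + (-2)·(-1.3203) = 4.4453.

Step 5 — scale by n: T² = 4 · 4.4453 = 17.7812.

T² ≈ 17.7812


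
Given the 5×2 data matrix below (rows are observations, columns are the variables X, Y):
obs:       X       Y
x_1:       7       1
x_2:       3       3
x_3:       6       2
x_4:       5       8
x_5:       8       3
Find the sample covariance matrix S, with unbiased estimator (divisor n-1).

Step 1 — column means:
  mean(X) = (7 + 3 + 6 + 5 + 8) / 5 = 29/5 = 5.8
  mean(Y) = (1 + 3 + 2 + 8 + 3) / 5 = 17/5 = 3.4

Step 2 — sample covariance S[i,j] = (1/(n-1)) · Σ_k (x_{k,i} - mean_i) · (x_{k,j} - mean_j), with n-1 = 4.
  S[X,X] = ((1.2)·(1.2) + (-2.8)·(-2.8) + (0.2)·(0.2) + (-0.8)·(-0.8) + (2.2)·(2.2)) / 4 = 14.8/4 = 3.7
  S[X,Y] = ((1.2)·(-2.4) + (-2.8)·(-0.4) + (0.2)·(-1.4) + (-0.8)·(4.6) + (2.2)·(-0.4)) / 4 = -6.6/4 = -1.65
  S[Y,Y] = ((-2.4)·(-2.4) + (-0.4)·(-0.4) + (-1.4)·(-1.4) + (4.6)·(4.6) + (-0.4)·(-0.4)) / 4 = 29.2/4 = 7.3

S is symmetric (S[j,i] = S[i,j]). Assembling:

S = [[3.7, -1.65],
 [-1.65, 7.3]]


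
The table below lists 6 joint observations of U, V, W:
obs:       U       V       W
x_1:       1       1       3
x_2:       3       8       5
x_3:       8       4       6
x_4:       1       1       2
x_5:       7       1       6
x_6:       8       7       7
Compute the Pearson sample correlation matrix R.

Step 1 — column means:
  mean(U) = (1 + 3 + 8 + 1 + 7 + 8) / 6 = 28/6 = 4.6667
  mean(V) = (1 + 8 + 4 + 1 + 1 + 7) / 6 = 22/6 = 3.6667
  mean(W) = (3 + 5 + 6 + 2 + 6 + 7) / 6 = 29/6 = 4.8333

Step 2 — sample variances and covariances s[i,j] = (1/(n-1)) · Σ_k (x_{k,i} - mean_i) · (x_{k,j} - mean_j), with n-1 = 5:
  s[U,U] = ((-3.6667)·(-3.6667) + (-1.6667)·(-1.6667) + (3.3333)·(3.3333) + (-3.6667)·(-3.6667) + (2.3333)·(2.3333) + (3.3333)·(3.3333)) / 5 = 57.3333/5 = 11.4667
  s[U,V] = ((-3.6667)·(-2.6667) + (-1.6667)·(4.3333) + (3.3333)·(0.3333) + (-3.6667)·(-2.6667) + (2.3333)·(-2.6667) + (3.3333)·(3.3333)) / 5 = 18.3333/5 = 3.6667
  s[U,W] = ((-3.6667)·(-1.8333) + (-1.6667)·(0.1667) + (3.3333)·(1.1667) + (-3.6667)·(-2.8333) + (2.3333)·(1.1667) + (3.3333)·(2.1667)) / 5 = 30.6667/5 = 6.1333
  s[V,V] = ((-2.6667)·(-2.6667) + (4.3333)·(4.3333) + (0.3333)·(0.3333) + (-2.6667)·(-2.6667) + (-2.6667)·(-2.6667) + (3.3333)·(3.3333)) / 5 = 51.3333/5 = 10.2667
  s[V,W] = ((-2.6667)·(-1.8333) + (4.3333)·(0.1667) + (0.3333)·(1.1667) + (-2.6667)·(-2.8333) + (-2.6667)·(1.1667) + (3.3333)·(2.1667)) / 5 = 17.6667/5 = 3.5333
  s[W,W] = ((-1.8333)·(-1.8333) + (0.1667)·(0.1667) + (1.1667)·(1.1667) + (-2.8333)·(-2.8333) + (1.1667)·(1.1667) + (2.1667)·(2.1667)) / 5 = 18.8333/5 = 3.7667
  Sample standard deviations s_i = √(s[i,i]):
  s(U) = √(11.4667) = 3.3862
  s(V) = √(10.2667) = 3.2042
  s(W) = √(3.7667) = 1.9408

Step 3 — r_{ij} = s_{ij} / (s_i · s_j):
  r[U,U] = 1 (diagonal).
  r[U,V] = 3.6667 / (3.3862 · 3.2042) = 3.6667 / 10.8501 = 0.3379
  r[U,W] = 6.1333 / (3.3862 · 1.9408) = 6.1333 / 6.572 = 0.9333
  r[V,V] = 1 (diagonal).
  r[V,W] = 3.5333 / (3.2042 · 1.9408) = 3.5333 / 6.2186 = 0.5682
  r[W,W] = 1 (diagonal).

R is symmetric with unit diagonal. Assembling:

R = [[1, 0.3379, 0.9333],
 [0.3379, 1, 0.5682],
 [0.9333, 0.5682, 1]]


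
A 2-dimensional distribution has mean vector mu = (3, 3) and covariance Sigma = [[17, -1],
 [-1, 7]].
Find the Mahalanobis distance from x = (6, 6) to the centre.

Step 1 — centre the observation: (x - mu) = (3, 3).

Step 2 — invert Sigma. det(Sigma) = 17·7 - (-1)² = 118.
  Sigma^{-1} = (1/det) · [[d, -b], [-b, a]] = [[0.0593, 0.0085],
 [0.0085, 0.1441]].

Step 3 — form the quadratic (x - mu)^T · Sigma^{-1} · (x - mu):
  Sigma^{-1} · (x - mu) = (0.2034, 0.4576).
  (x - mu)^T · [Sigma^{-1} · (x - mu)] = (3)·(0.2034) + (3)·(0.4576) = 1.9831.

Step 4 — take square root: d = √(1.9831) ≈ 1.4082.

d(x, mu) = √(1.9831) ≈ 1.4082


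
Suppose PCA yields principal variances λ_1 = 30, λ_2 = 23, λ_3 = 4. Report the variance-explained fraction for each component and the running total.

Step 1 — total variance = trace(Sigma) = Σ λ_i = 30 + 23 + 4 = 57.

Step 2 — fraction explained by component i = λ_i / Σ λ:
  PC1: 30/57 = 0.5263
  PC2: 23/57 = 0.4035
  PC3: 4/57 = 0.0702

Step 3 — cumulative fraction after k components = (λ_1 + ... + λ_k) / Σ λ:
  k = 1: 30/57 = 0.5263
  k = 2: (30 + 23)/57 = 53/57 = 0.9298
  k = 3: (30 + 23 + 4)/57 = 57/57 = 1

Summary (fraction, with percent):

explained: PC1 0.5263 (52.63%), PC2 0.4035 (40.35%), PC3 0.0702 (7.02%);  cumulative: 0.5263, 0.9298, 1


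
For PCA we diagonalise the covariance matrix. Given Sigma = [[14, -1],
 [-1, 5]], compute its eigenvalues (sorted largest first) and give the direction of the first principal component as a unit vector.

Step 1 — characteristic polynomial of 2×2 Sigma:
  det(Sigma - λI) = λ² - trace · λ + det = 0.
  trace = 14 + 5 = 19, det = 14·5 - (-1)² = 69.
Step 2 — discriminant:
  Δ = trace² - 4·det = 361 - 276 = 85.
Step 3 — eigenvalues:
  λ = (trace ± √Δ)/2 = (19 ± 9.2195)/2,
  λ_1 = 14.1098,  λ_2 = 4.8902.

Step 4 — unit eigenvector for λ_1: solve (Sigma - λ_1 I)v = 0. First row:
  (14 - 14.1098)·v_x + (-1)·v_y = 0, i.e. (-0.1098)·v_x + (-1)·v_y = 0,
  so v ∝ (b, λ_1 - a) = (-1, 0.1098); multiply by -1 so the first entry is positive: u = (1, -0.1098).
  ||u|| = √((1)² + (-0.1098)²) = √(1.012) ≈ 1.006,
  v_1 = u/||u|| ≈ (0.994, -0.1091) (||v_1|| = 1).

λ_1 = 14.1098,  λ_2 = 4.8902;  v_1 ≈ (0.994, -0.1091)


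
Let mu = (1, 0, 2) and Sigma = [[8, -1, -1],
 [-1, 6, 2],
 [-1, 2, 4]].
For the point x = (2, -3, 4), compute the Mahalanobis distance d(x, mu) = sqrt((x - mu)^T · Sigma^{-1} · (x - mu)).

Step 1 — centre the observation: (x - mu) = (1, -3, 2).

Step 2 — invert Sigma (cofactor / det for 3×3, or solve directly):
  Sigma^{-1} = [[0.1299, 0.013, 0.026],
 [0.013, 0.2013, -0.0974],
 [0.026, -0.0974, 0.3052]].

Step 3 — form the quadratic (x - mu)^T · Sigma^{-1} · (x - mu):
  Sigma^{-1} · (x - mu) = (0.1429, -0.7857, 0.9286).
  (x - mu)^T · [Sigma^{-1} · (x - mu)] = (1)·(0.1429) + (-3)·(-0.7857) + (2)·(0.9286) = 4.3571.

Step 4 — take square root: d = √(4.3571) ≈ 2.0874.

d(x, mu) = √(4.3571) ≈ 2.0874


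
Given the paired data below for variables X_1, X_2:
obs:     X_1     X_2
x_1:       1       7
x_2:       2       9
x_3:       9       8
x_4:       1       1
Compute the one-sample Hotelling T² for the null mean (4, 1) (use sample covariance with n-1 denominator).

Step 1 — sample mean vector:
  mean(X_1) = (1 + 2 + 9 + 1) / 4 = 13/4 = 3.25
  mean(X_2) = (7 + 9 + 8 + 1) / 4 = 25/4 = 6.25
  x̄ = (3.25, 6.25),  deviation x̄ - mu_0 = (3.25, 6.25) - (4, 1) = (-0.75, 5.25).

Step 2 — sample covariance matrix, S[i,j] = (1/(n-1)) · Σ_k (x_{k,i} - mean_i) · (x_{k,j} - mean_j), divisor n-1 = 3:
  S[X_1,X_1] = ((-2.25)·(-2.25) + (-1.25)·(-1.25) + (5.75)·(5.75) + (-2.25)·(-2.25)) / 3 = 44.75/3 = 14.9167
  S[X_1,X_2] = ((-2.25)·(0.75) + (-1.25)·(2.75) + (5.75)·(1.75) + (-2.25)·(-5.25)) / 3 = 16.75/3 = 5.5833
  S[X_2,X_2] = ((0.75)·(0.75) + (2.75)·(2.75) + (1.75)·(1.75) + (-5.25)·(-5.25)) / 3 = 38.75/3 = 12.9167
  S = [[14.9167, 5.5833],
 [5.5833, 12.9167]].

Step 3 — invert S. det(S) = 14.9167·12.9167 - (5.5833)² = 161.5.
  S^{-1} = (1/det) · [[d, -b], [-b, a]] = [[0.08, -0.0346],
 [-0.0346, 0.0924]].

Step 4 — quadratic form (x̄ - mu_0)^T · S^{-1} · (x̄ - mu_0):
  S^{-1} · (x̄ - mu_0) = (-0.2415, 0.5108),
  (x̄ - mu_0)^T · [...] = (-0.75)·(-0.2415) + (5.25)·(0.5108) = 2.863.

Step 5 — scale by n: T² = 4 · 2.863 = 11.452.

T² ≈ 11.452


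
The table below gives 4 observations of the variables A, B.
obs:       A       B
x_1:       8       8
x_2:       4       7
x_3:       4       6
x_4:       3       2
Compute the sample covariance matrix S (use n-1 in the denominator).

Step 1 — column means:
  mean(A) = (8 + 4 + 4 + 3) / 4 = 19/4 = 4.75
  mean(B) = (8 + 7 + 6 + 2) / 4 = 23/4 = 5.75

Step 2 — sample covariance S[i,j] = (1/(n-1)) · Σ_k (x_{k,i} - mean_i) · (x_{k,j} - mean_j), with n-1 = 3.
  S[A,A] = ((3.25)·(3.25) + (-0.75)·(-0.75) + (-0.75)·(-0.75) + (-1.75)·(-1.75)) / 3 = 14.75/3 = 4.9167
  S[A,B] = ((3.25)·(2.25) + (-0.75)·(1.25) + (-0.75)·(0.25) + (-1.75)·(-3.75)) / 3 = 12.75/3 = 4.25
  S[B,B] = ((2.25)·(2.25) + (1.25)·(1.25) + (0.25)·(0.25) + (-3.75)·(-3.75)) / 3 = 20.75/3 = 6.9167

S is symmetric (S[j,i] = S[i,j]). Assembling:

S = [[4.9167, 4.25],
 [4.25, 6.9167]]


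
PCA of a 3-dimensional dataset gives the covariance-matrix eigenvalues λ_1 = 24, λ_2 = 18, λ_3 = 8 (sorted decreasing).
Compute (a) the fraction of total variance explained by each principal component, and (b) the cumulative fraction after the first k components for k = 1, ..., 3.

Step 1 — total variance = trace(Sigma) = Σ λ_i = 24 + 18 + 8 = 50.

Step 2 — fraction explained by component i = λ_i / Σ λ:
  PC1: 24/50 = 0.48
  PC2: 18/50 = 0.36
  PC3: 8/50 = 0.16

Step 3 — cumulative fraction after k components = (λ_1 + ... + λ_k) / Σ λ:
  k = 1: 24/50 = 0.48
  k = 2: (24 + 18)/50 = 42/50 = 0.84
  k = 3: (24 + 18 + 8)/50 = 50/50 = 1

Summary (fraction, with percent):

explained: PC1 0.48 (48%), PC2 0.36 (36%), PC3 0.16 (16%);  cumulative: 0.48, 0.84, 1


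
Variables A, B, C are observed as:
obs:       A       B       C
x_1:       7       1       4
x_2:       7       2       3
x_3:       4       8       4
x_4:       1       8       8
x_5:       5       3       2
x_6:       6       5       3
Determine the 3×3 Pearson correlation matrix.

Step 1 — column means:
  mean(A) = (7 + 7 + 4 + 1 + 5 + 6) / 6 = 30/6 = 5
  mean(B) = (1 + 2 + 8 + 8 + 3 + 5) / 6 = 27/6 = 4.5
  mean(C) = (4 + 3 + 4 + 8 + 2 + 3) / 6 = 24/6 = 4

Step 2 — sample variances and covariances s[i,j] = (1/(n-1)) · Σ_k (x_{k,i} - mean_i) · (x_{k,j} - mean_j), with n-1 = 5:
  s[A,A] = ((2)·(2) + (2)·(2) + (-1)·(-1) + (-4)·(-4) + (0)·(0) + (1)·(1)) / 5 = 26/5 = 5.2
  s[A,B] = ((2)·(-3.5) + (2)·(-2.5) + (-1)·(3.5) + (-4)·(3.5) + (0)·(-1.5) + (1)·(0.5)) / 5 = -29/5 = -5.8
  s[A,C] = ((2)·(0) + (2)·(-1) + (-1)·(0) + (-4)·(4) + (0)·(-2) + (1)·(-1)) / 5 = -19/5 = -3.8
  s[B,B] = ((-3.5)·(-3.5) + (-2.5)·(-2.5) + (3.5)·(3.5) + (3.5)·(3.5) + (-1.5)·(-1.5) + (0.5)·(0.5)) / 5 = 45.5/5 = 9.1
  s[B,C] = ((-3.5)·(0) + (-2.5)·(-1) + (3.5)·(0) + (3.5)·(4) + (-1.5)·(-2) + (0.5)·(-1)) / 5 = 19/5 = 3.8
  s[C,C] = ((0)·(0) + (-1)·(-1) + (0)·(0) + (4)·(4) + (-2)·(-2) + (-1)·(-1)) / 5 = 22/5 = 4.4
  Sample standard deviations s_i = √(s[i,i]):
  s(A) = √(5.2) = 2.2804
  s(B) = √(9.1) = 3.0166
  s(C) = √(4.4) = 2.0976

Step 3 — r_{ij} = s_{ij} / (s_i · s_j):
  r[A,A] = 1 (diagonal).
  r[A,B] = -5.8 / (2.2804 · 3.0166) = -5.8 / 6.879 = -0.8432
  r[A,C] = -3.8 / (2.2804 · 2.0976) = -3.8 / 4.7833 = -0.7944
  r[B,B] = 1 (diagonal).
  r[B,C] = 3.8 / (3.0166 · 2.0976) = 3.8 / 6.3277 = 0.6005
  r[C,C] = 1 (diagonal).

R is symmetric with unit diagonal. Assembling:

R = [[1, -0.8432, -0.7944],
 [-0.8432, 1, 0.6005],
 [-0.7944, 0.6005, 1]]


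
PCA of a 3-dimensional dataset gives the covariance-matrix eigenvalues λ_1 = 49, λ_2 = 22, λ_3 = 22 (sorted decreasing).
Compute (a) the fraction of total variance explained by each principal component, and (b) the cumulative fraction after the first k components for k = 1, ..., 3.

Step 1 — total variance = trace(Sigma) = Σ λ_i = 49 + 22 + 22 = 93.

Step 2 — fraction explained by component i = λ_i / Σ λ:
  PC1: 49/93 = 0.5269
  PC2: 22/93 = 0.2366
  PC3: 22/93 = 0.2366

Step 3 — cumulative fraction after k components = (λ_1 + ... + λ_k) / Σ λ:
  k = 1: 49/93 = 0.5269
  k = 2: (49 + 22)/93 = 71/93 = 0.7634
  k = 3: (49 + 22 + 22)/93 = 93/93 = 1

Summary (fraction, with percent):

explained: PC1 0.5269 (52.69%), PC2 0.2366 (23.66%), PC3 0.2366 (23.66%);  cumulative: 0.5269, 0.7634, 1


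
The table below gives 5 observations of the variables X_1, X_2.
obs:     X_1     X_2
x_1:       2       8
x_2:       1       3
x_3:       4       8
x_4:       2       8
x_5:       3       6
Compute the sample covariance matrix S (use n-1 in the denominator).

Step 1 — column means:
  mean(X_1) = (2 + 1 + 4 + 2 + 3) / 5 = 12/5 = 2.4
  mean(X_2) = (8 + 3 + 8 + 8 + 6) / 5 = 33/5 = 6.6

Step 2 — sample covariance S[i,j] = (1/(n-1)) · Σ_k (x_{k,i} - mean_i) · (x_{k,j} - mean_j), with n-1 = 4.
  S[X_1,X_1] = ((-0.4)·(-0.4) + (-1.4)·(-1.4) + (1.6)·(1.6) + (-0.4)·(-0.4) + (0.6)·(0.6)) / 4 = 5.2/4 = 1.3
  S[X_1,X_2] = ((-0.4)·(1.4) + (-1.4)·(-3.6) + (1.6)·(1.4) + (-0.4)·(1.4) + (0.6)·(-0.6)) / 4 = 5.8/4 = 1.45
  S[X_2,X_2] = ((1.4)·(1.4) + (-3.6)·(-3.6) + (1.4)·(1.4) + (1.4)·(1.4) + (-0.6)·(-0.6)) / 4 = 19.2/4 = 4.8

S is symmetric (S[j,i] = S[i,j]). Assembling:

S = [[1.3, 1.45],
 [1.45, 4.8]]


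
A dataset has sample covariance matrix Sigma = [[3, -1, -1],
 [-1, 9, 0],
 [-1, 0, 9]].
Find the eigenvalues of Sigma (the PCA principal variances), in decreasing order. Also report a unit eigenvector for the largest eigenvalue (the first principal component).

Step 1 — characteristic polynomial p(λ) = det(λI - Sigma) = λ³ - tr·λ² + c_1·λ - det, where tr = trace, c_1 = sum of the principal 2×2 minors, det = det(Sigma):
  tr = 3 + 9 + 9 = 21,
  c_1 = (3·9 - (-1)²) + (3·9 - (-1)²) + (9·9 - (0)²) = 26 + 26 + 81 = 133,
  det = 3·(9·9 - (0)²) - (-1)·((-1)·9 - (0)·(-1)) + (-1)·((-1)·(0) - 9·(-1)) = 3·(81) - (-1)·(-9) + (-1)·(9) = 225.
  So p(λ) = λ³ - 21λ² + 133λ - 225.
Step 2 — look for an integer root (rational root theorem: any rational root is an integer divisor of 225). Testing λ = 9:
  p(9) = 729 - 1701 + 1197 - 225 = 0  ✓
  Dividing out (λ - 9): p(λ) = (λ - 9)(λ² - 12λ + 25).
Step 3 — remaining eigenvalues from the quadratic λ² - 12λ + 25 = 0:
  Δ = 12² - 4·25 = 144 - 100 = 44,  λ = (12 ± √44)/2 = (12 ± 6.6332)/2 ≈ 9.3166 or 2.6834.
  Sorted: λ_1 = 9.3166,  λ_2 = 9,  λ_3 = 2.6834  (check: sum = 21 = tr ✓).

Step 4 — unit eigenvector for λ_1 ≈ 9.3166: v spans the null space of (Sigma - λ_1 I), whose rows are
  r_1 = (-6.3166, -1, -1),  r_2 = (-1, -0.3166, 0),  r_3 = (-1, 0, -0.3166).
  v is orthogonal to every row, so take v ∝ r_1 × r_2 = ((-1)·(0) - (-1)·(-0.3166), (-1)·(-1) - (-6.3166)·(0), (-6.3166)·(-0.3166) - (-1)·(-1)) ≈ (-0.3166, 1, 1).
  Rescale (multiply by -1 so the first nonzero entry is positive): u = (0.3166, -1, -1).
  ||u|| = √((0.3166)² + (-1)² + (-1)²) = √(2.1003) ≈ 1.4492,  v_1 = u/||u|| ≈ (0.2185, -0.69, -0.69) (||v_1|| = 1).

λ_1 = 9.3166,  λ_2 = 9,  λ_3 = 2.6834;  v_1 ≈ (0.2185, -0.69, -0.69)


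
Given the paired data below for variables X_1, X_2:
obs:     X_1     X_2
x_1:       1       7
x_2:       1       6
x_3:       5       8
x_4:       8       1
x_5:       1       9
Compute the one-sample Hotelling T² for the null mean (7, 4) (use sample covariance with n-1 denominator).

Step 1 — sample mean vector:
  mean(X_1) = (1 + 1 + 5 + 8 + 1) / 5 = 16/5 = 3.2
  mean(X_2) = (7 + 6 + 8 + 1 + 9) / 5 = 31/5 = 6.2
  x̄ = (3.2, 6.2),  deviation x̄ - mu_0 = (3.2, 6.2) - (7, 4) = (-3.8, 2.2).

Step 2 — sample covariance matrix, S[i,j] = (1/(n-1)) · Σ_k (x_{k,i} - mean_i) · (x_{k,j} - mean_j), divisor n-1 = 4:
  S[X_1,X_1] = ((-2.2)·(-2.2) + (-2.2)·(-2.2) + (1.8)·(1.8) + (4.8)·(4.8) + (-2.2)·(-2.2)) / 4 = 40.8/4 = 10.2
  S[X_1,X_2] = ((-2.2)·(0.8) + (-2.2)·(-0.2) + (1.8)·(1.8) + (4.8)·(-5.2) + (-2.2)·(2.8)) / 4 = -29.2/4 = -7.3
  S[X_2,X_2] = ((0.8)·(0.8) + (-0.2)·(-0.2) + (1.8)·(1.8) + (-5.2)·(-5.2) + (2.8)·(2.8)) / 4 = 38.8/4 = 9.7
  S = [[10.2, -7.3],
 [-7.3, 9.7]].

Step 3 — invert S. det(S) = 10.2·9.7 - (-7.3)² = 45.65.
  S^{-1} = (1/det) · [[d, -b], [-b, a]] = [[0.2125, 0.1599],
 [0.1599, 0.2234]].

Step 4 — quadratic form (x̄ - mu_0)^T · S^{-1} · (x̄ - mu_0):
  S^{-1} · (x̄ - mu_0) = (-0.4556, -0.1161),
  (x̄ - mu_0)^T · [...] = (-3.8)·(-0.4556) + (2.2)·(-0.1161) = 1.476.

Step 5 — scale by n: T² = 5 · 1.476 = 7.3801.

T² ≈ 7.3801


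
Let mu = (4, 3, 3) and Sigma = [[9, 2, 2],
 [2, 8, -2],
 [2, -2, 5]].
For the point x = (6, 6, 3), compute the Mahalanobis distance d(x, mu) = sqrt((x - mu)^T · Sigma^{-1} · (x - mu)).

Step 1 — centre the observation: (x - mu) = (2, 3, 0).

Step 2 — invert Sigma (cofactor / det for 3×3, or solve directly):
  Sigma^{-1} = [[0.1406, -0.0547, -0.0781],
 [-0.0547, 0.1602, 0.0859],
 [-0.0781, 0.0859, 0.2656]].

Step 3 — form the quadratic (x - mu)^T · Sigma^{-1} · (x - mu):
  Sigma^{-1} · (x - mu) = (0.1172, 0.3711, 0.1016).
  (x - mu)^T · [Sigma^{-1} · (x - mu)] = (2)·(0.1172) + (3)·(0.3711) + (0)·(0.1016) = 1.3477.

Step 4 — take square root: d = √(1.3477) ≈ 1.1609.

d(x, mu) = √(1.3477) ≈ 1.1609


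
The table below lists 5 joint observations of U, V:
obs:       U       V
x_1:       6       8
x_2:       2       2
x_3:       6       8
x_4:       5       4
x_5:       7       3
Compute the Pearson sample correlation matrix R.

Step 1 — column means:
  mean(U) = (6 + 2 + 6 + 5 + 7) / 5 = 26/5 = 5.2
  mean(V) = (8 + 2 + 8 + 4 + 3) / 5 = 25/5 = 5

Step 2 — sample variances and covariances s[i,j] = (1/(n-1)) · Σ_k (x_{k,i} - mean_i) · (x_{k,j} - mean_j), with n-1 = 4:
  s[U,U] = ((0.8)·(0.8) + (-3.2)·(-3.2) + (0.8)·(0.8) + (-0.2)·(-0.2) + (1.8)·(1.8)) / 4 = 14.8/4 = 3.7
  s[U,V] = ((0.8)·(3) + (-3.2)·(-3) + (0.8)·(3) + (-0.2)·(-1) + (1.8)·(-2)) / 4 = 11/4 = 2.75
  s[V,V] = ((3)·(3) + (-3)·(-3) + (3)·(3) + (-1)·(-1) + (-2)·(-2)) / 4 = 32/4 = 8
  Sample standard deviations s_i = √(s[i,i]):
  s(U) = √(3.7) = 1.9235
  s(V) = √(8) = 2.8284

Step 3 — r_{ij} = s_{ij} / (s_i · s_j):
  r[U,U] = 1 (diagonal).
  r[U,V] = 2.75 / (1.9235 · 2.8284) = 2.75 / 5.4406 = 0.5055
  r[V,V] = 1 (diagonal).

R is symmetric with unit diagonal. Assembling:

R = [[1, 0.5055],
 [0.5055, 1]]


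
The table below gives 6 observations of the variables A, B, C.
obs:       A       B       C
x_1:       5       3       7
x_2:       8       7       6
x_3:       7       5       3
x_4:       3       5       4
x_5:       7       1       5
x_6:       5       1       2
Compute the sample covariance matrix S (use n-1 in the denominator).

Step 1 — column means:
  mean(A) = (5 + 8 + 7 + 3 + 7 + 5) / 6 = 35/6 = 5.8333
  mean(B) = (3 + 7 + 5 + 5 + 1 + 1) / 6 = 22/6 = 3.6667
  mean(C) = (7 + 6 + 3 + 4 + 5 + 2) / 6 = 27/6 = 4.5

Step 2 — sample covariance S[i,j] = (1/(n-1)) · Σ_k (x_{k,i} - mean_i) · (x_{k,j} - mean_j), with n-1 = 5.
  S[A,A] = ((-0.8333)·(-0.8333) + (2.1667)·(2.1667) + (1.1667)·(1.1667) + (-2.8333)·(-2.8333) + (1.1667)·(1.1667) + (-0.8333)·(-0.8333)) / 5 = 16.8333/5 = 3.3667
  S[A,B] = ((-0.8333)·(-0.6667) + (2.1667)·(3.3333) + (1.1667)·(1.3333) + (-2.8333)·(1.3333) + (1.1667)·(-2.6667) + (-0.8333)·(-2.6667)) / 5 = 4.6667/5 = 0.9333
  S[A,C] = ((-0.8333)·(2.5) + (2.1667)·(1.5) + (1.1667)·(-1.5) + (-2.8333)·(-0.5) + (1.1667)·(0.5) + (-0.8333)·(-2.5)) / 5 = 3.5/5 = 0.7
  S[B,B] = ((-0.6667)·(-0.6667) + (3.3333)·(3.3333) + (1.3333)·(1.3333) + (1.3333)·(1.3333) + (-2.6667)·(-2.6667) + (-2.6667)·(-2.6667)) / 5 = 29.3333/5 = 5.8667
  S[B,C] = ((-0.6667)·(2.5) + (3.3333)·(1.5) + (1.3333)·(-1.5) + (1.3333)·(-0.5) + (-2.6667)·(0.5) + (-2.6667)·(-2.5)) / 5 = 6/5 = 1.2
  S[C,C] = ((2.5)·(2.5) + (1.5)·(1.5) + (-1.5)·(-1.5) + (-0.5)·(-0.5) + (0.5)·(0.5) + (-2.5)·(-2.5)) / 5 = 17.5/5 = 3.5

S is symmetric (S[j,i] = S[i,j]). Assembling:

S = [[3.3667, 0.9333, 0.7],
 [0.9333, 5.8667, 1.2],
 [0.7, 1.2, 3.5]]


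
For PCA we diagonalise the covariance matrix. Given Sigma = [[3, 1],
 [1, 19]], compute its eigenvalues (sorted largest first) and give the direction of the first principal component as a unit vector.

Step 1 — characteristic polynomial of 2×2 Sigma:
  det(Sigma - λI) = λ² - trace · λ + det = 0.
  trace = 3 + 19 = 22, det = 3·19 - (1)² = 56.
Step 2 — discriminant:
  Δ = trace² - 4·det = 484 - 224 = 260.
Step 3 — eigenvalues:
  λ = (trace ± √Δ)/2 = (22 ± 16.1245)/2,
  λ_1 = 19.0623,  λ_2 = 2.9377.

Step 4 — unit eigenvector for λ_1: solve (Sigma - λ_1 I)v = 0. First row:
  (3 - 19.0623)·v_x + (1)·v_y = 0, i.e. (-16.0623)·v_x + (1)·v_y = 0,
  so v ∝ (b, λ_1 - a) = (1, 16.0623) = u.
  ||u|| = √((1)² + (16.0623)²) = √(258.9961) ≈ 16.0934,
  v_1 = u/||u|| ≈ (0.0621, 0.9981) (||v_1|| = 1).

λ_1 = 19.0623,  λ_2 = 2.9377;  v_1 ≈ (0.0621, 0.9981)


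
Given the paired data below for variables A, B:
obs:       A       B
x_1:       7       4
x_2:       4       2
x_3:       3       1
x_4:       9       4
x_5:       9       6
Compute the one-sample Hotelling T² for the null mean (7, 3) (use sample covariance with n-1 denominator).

Step 1 — sample mean vector:
  mean(A) = (7 + 4 + 3 + 9 + 9) / 5 = 32/5 = 6.4
  mean(B) = (4 + 2 + 1 + 4 + 6) / 5 = 17/5 = 3.4
  x̄ = (6.4, 3.4),  deviation x̄ - mu_0 = (6.4, 3.4) - (7, 3) = (-0.6, 0.4).

Step 2 — sample covariance matrix, S[i,j] = (1/(n-1)) · Σ_k (x_{k,i} - mean_i) · (x_{k,j} - mean_j), divisor n-1 = 4:
  S[A,A] = ((0.6)·(0.6) + (-2.4)·(-2.4) + (-3.4)·(-3.4) + (2.6)·(2.6) + (2.6)·(2.6)) / 4 = 31.2/4 = 7.8
  S[A,B] = ((0.6)·(0.6) + (-2.4)·(-1.4) + (-3.4)·(-2.4) + (2.6)·(0.6) + (2.6)·(2.6)) / 4 = 20.2/4 = 5.05
  S[B,B] = ((0.6)·(0.6) + (-1.4)·(-1.4) + (-2.4)·(-2.4) + (0.6)·(0.6) + (2.6)·(2.6)) / 4 = 15.2/4 = 3.8
  S = [[7.8, 5.05],
 [5.05, 3.8]].

Step 3 — invert S. det(S) = 7.8·3.8 - (5.05)² = 4.1375.
  S^{-1} = (1/det) · [[d, -b], [-b, a]] = [[0.9184, -1.2205],
 [-1.2205, 1.8852]].

Step 4 — quadratic form (x̄ - mu_0)^T · S^{-1} · (x̄ - mu_0):
  S^{-1} · (x̄ - mu_0) = (-1.0393, 1.4864),
  (x̄ - mu_0)^T · [...] = (-0.6)·(-1.0393) + (0.4)·(1.4864) = 1.2181.

Step 5 — scale by n: T² = 5 · 1.2181 = 6.0906.

T² ≈ 6.0906


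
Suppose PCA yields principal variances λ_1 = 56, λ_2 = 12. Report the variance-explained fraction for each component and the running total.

Step 1 — total variance = trace(Sigma) = Σ λ_i = 56 + 12 = 68.

Step 2 — fraction explained by component i = λ_i / Σ λ:
  PC1: 56/68 = 0.8235
  PC2: 12/68 = 0.1765

Step 3 — cumulative fraction after k components = (λ_1 + ... + λ_k) / Σ λ:
  k = 1: 56/68 = 0.8235
  k = 2: (56 + 12)/68 = 68/68 = 1

Summary (fraction, with percent):

explained: PC1 0.8235 (82.35%), PC2 0.1765 (17.65%);  cumulative: 0.8235, 1


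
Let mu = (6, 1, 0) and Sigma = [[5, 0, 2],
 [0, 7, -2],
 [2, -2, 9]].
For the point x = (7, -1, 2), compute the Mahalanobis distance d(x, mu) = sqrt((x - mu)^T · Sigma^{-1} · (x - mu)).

Step 1 — centre the observation: (x - mu) = (1, -2, 2).

Step 2 — invert Sigma (cofactor / det for 3×3, or solve directly):
  Sigma^{-1} = [[0.221, -0.015, -0.0524],
 [-0.015, 0.1536, 0.0375],
 [-0.0524, 0.0375, 0.1311]].

Step 3 — form the quadratic (x - mu)^T · Sigma^{-1} · (x - mu):
  Sigma^{-1} · (x - mu) = (0.1461, -0.2472, 0.1348).
  (x - mu)^T · [Sigma^{-1} · (x - mu)] = (1)·(0.1461) + (-2)·(-0.2472) + (2)·(0.1348) = 0.9101.

Step 4 — take square root: d = √(0.9101) ≈ 0.954.

d(x, mu) = √(0.9101) ≈ 0.954


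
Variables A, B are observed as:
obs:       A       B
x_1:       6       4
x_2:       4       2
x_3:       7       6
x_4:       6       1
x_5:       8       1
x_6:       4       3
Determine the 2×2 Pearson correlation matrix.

Step 1 — column means:
  mean(A) = (6 + 4 + 7 + 6 + 8 + 4) / 6 = 35/6 = 5.8333
  mean(B) = (4 + 2 + 6 + 1 + 1 + 3) / 6 = 17/6 = 2.8333

Step 2 — sample variances and covariances s[i,j] = (1/(n-1)) · Σ_k (x_{k,i} - mean_i) · (x_{k,j} - mean_j), with n-1 = 5:
  s[A,A] = ((0.1667)·(0.1667) + (-1.8333)·(-1.8333) + (1.1667)·(1.1667) + (0.1667)·(0.1667) + (2.1667)·(2.1667) + (-1.8333)·(-1.8333)) / 5 = 12.8333/5 = 2.5667
  s[A,B] = ((0.1667)·(1.1667) + (-1.8333)·(-0.8333) + (1.1667)·(3.1667) + (0.1667)·(-1.8333) + (2.1667)·(-1.8333) + (-1.8333)·(0.1667)) / 5 = 0.8333/5 = 0.1667
  s[B,B] = ((1.1667)·(1.1667) + (-0.8333)·(-0.8333) + (3.1667)·(3.1667) + (-1.8333)·(-1.8333) + (-1.8333)·(-1.8333) + (0.1667)·(0.1667)) / 5 = 18.8333/5 = 3.7667
  Sample standard deviations s_i = √(s[i,i]):
  s(A) = √(2.5667) = 1.6021
  s(B) = √(3.7667) = 1.9408

Step 3 — r_{ij} = s_{ij} / (s_i · s_j):
  r[A,A] = 1 (diagonal).
  r[A,B] = 0.1667 / (1.6021 · 1.9408) = 0.1667 / 3.1093 = 0.0536
  r[B,B] = 1 (diagonal).

R is symmetric with unit diagonal. Assembling:

R = [[1, 0.0536],
 [0.0536, 1]]


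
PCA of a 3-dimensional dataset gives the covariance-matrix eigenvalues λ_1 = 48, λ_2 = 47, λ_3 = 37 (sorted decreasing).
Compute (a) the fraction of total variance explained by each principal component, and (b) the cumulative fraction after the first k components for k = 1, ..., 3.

Step 1 — total variance = trace(Sigma) = Σ λ_i = 48 + 47 + 37 = 132.

Step 2 — fraction explained by component i = λ_i / Σ λ:
  PC1: 48/132 = 0.3636
  PC2: 47/132 = 0.3561
  PC3: 37/132 = 0.2803

Step 3 — cumulative fraction after k components = (λ_1 + ... + λ_k) / Σ λ:
  k = 1: 48/132 = 0.3636
  k = 2: (48 + 47)/132 = 95/132 = 0.7197
  k = 3: (48 + 47 + 37)/132 = 132/132 = 1

Summary (fraction, with percent):

explained: PC1 0.3636 (36.36%), PC2 0.3561 (35.61%), PC3 0.2803 (28.03%);  cumulative: 0.3636, 0.7197, 1


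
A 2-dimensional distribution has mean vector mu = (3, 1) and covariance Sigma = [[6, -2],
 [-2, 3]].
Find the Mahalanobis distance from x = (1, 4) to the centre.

Step 1 — centre the observation: (x - mu) = (-2, 3).

Step 2 — invert Sigma. det(Sigma) = 6·3 - (-2)² = 14.
  Sigma^{-1} = (1/det) · [[d, -b], [-b, a]] = [[0.2143, 0.1429],
 [0.1429, 0.4286]].

Step 3 — form the quadratic (x - mu)^T · Sigma^{-1} · (x - mu):
  Sigma^{-1} · (x - mu) = (0, 1).
  (x - mu)^T · [Sigma^{-1} · (x - mu)] = (-2)·(0) + (3)·(1) = 3.

Step 4 — take square root: d = √(3) ≈ 1.7321.

d(x, mu) = √(3) ≈ 1.7321


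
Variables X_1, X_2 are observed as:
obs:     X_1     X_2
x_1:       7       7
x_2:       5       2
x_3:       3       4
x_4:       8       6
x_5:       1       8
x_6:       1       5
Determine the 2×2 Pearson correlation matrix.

Step 1 — column means:
  mean(X_1) = (7 + 5 + 3 + 8 + 1 + 1) / 6 = 25/6 = 4.1667
  mean(X_2) = (7 + 2 + 4 + 6 + 8 + 5) / 6 = 32/6 = 5.3333

Step 2 — sample variances and covariances s[i,j] = (1/(n-1)) · Σ_k (x_{k,i} - mean_i) · (x_{k,j} - mean_j), with n-1 = 5:
  s[X_1,X_1] = ((2.8333)·(2.8333) + (0.8333)·(0.8333) + (-1.1667)·(-1.1667) + (3.8333)·(3.8333) + (-3.1667)·(-3.1667) + (-3.1667)·(-3.1667)) / 5 = 44.8333/5 = 8.9667
  s[X_1,X_2] = ((2.8333)·(1.6667) + (0.8333)·(-3.3333) + (-1.1667)·(-1.3333) + (3.8333)·(0.6667) + (-3.1667)·(2.6667) + (-3.1667)·(-0.3333)) / 5 = -1.3333/5 = -0.2667
  s[X_2,X_2] = ((1.6667)·(1.6667) + (-3.3333)·(-3.3333) + (-1.3333)·(-1.3333) + (0.6667)·(0.6667) + (2.6667)·(2.6667) + (-0.3333)·(-0.3333)) / 5 = 23.3333/5 = 4.6667
  Sample standard deviations s_i = √(s[i,i]):
  s(X_1) = √(8.9667) = 2.9944
  s(X_2) = √(4.6667) = 2.1602

Step 3 — r_{ij} = s_{ij} / (s_i · s_j):
  r[X_1,X_1] = 1 (diagonal).
  r[X_1,X_2] = -0.2667 / (2.9944 · 2.1602) = -0.2667 / 6.4687 = -0.0412
  r[X_2,X_2] = 1 (diagonal).

R is symmetric with unit diagonal. Assembling:

R = [[1, -0.0412],
 [-0.0412, 1]]


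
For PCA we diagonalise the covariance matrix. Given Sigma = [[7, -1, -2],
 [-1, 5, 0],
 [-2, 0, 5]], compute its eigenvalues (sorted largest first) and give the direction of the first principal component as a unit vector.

Step 1 — characteristic polynomial p(λ) = det(λI - Sigma) = λ³ - tr·λ² + c_1·λ - det, where tr = trace, c_1 = sum of the principal 2×2 minors, det = det(Sigma):
  tr = 7 + 5 + 5 = 17,
  c_1 = (7·5 - (-1)²) + (7·5 - (-2)²) + (5·5 - (0)²) = 34 + 31 + 25 = 90,
  det = 7·(5·5 - (0)²) - (-1)·((-1)·5 - (0)·(-2)) + (-2)·((-1)·(0) - 5·(-2)) = 7·(25) - (-1)·(-5) + (-2)·(10) = 150.
  So p(λ) = λ³ - 17λ² + 90λ - 150.
Step 2 — look for an integer root (rational root theorem: any rational root is an integer divisor of 150). Testing λ = 5:
  p(5) = 125 - 425 + 450 - 150 = 0  ✓
  Dividing out (λ - 5): p(λ) = (λ - 5)(λ² - 12λ + 30).
Step 3 — remaining eigenvalues from the quadratic λ² - 12λ + 30 = 0:
  Δ = 12² - 4·30 = 144 - 120 = 24,  λ = (12 ± √24)/2 = (12 ± 4.899)/2 ≈ 8.4495 or 3.5505.
  Sorted: λ_1 = 8.4495,  λ_2 = 5,  λ_3 = 3.5505  (check: sum = 17 = tr ✓).

Step 4 — unit eigenvector for λ_1 ≈ 8.4495: v spans the null space of (Sigma - λ_1 I), whose rows are
  r_1 = (-1.4495, -1, -2),  r_2 = (-1, -3.4495, 0),  r_3 = (-2, 0, -3.4495).
  v is orthogonal to every row, so take v ∝ r_1 × r_2 = ((-1)·(0) - (-2)·(-3.4495), (-2)·(-1) - (-1.4495)·(0), (-1.4495)·(-3.4495) - (-1)·(-1)) ≈ (-6.899, 2, 4).
  Rescale (multiply by -1 so the first nonzero entry is positive): u = (6.899, -2, -4).
  ||u|| = √((6.899)² + (-2)² + (-4)²) = √(67.5959) ≈ 8.2217,  v_1 = u/||u|| ≈ (0.8391, -0.2433, -0.4865) (||v_1|| = 1).

λ_1 = 8.4495,  λ_2 = 5,  λ_3 = 3.5505;  v_1 ≈ (0.8391, -0.2433, -0.4865)


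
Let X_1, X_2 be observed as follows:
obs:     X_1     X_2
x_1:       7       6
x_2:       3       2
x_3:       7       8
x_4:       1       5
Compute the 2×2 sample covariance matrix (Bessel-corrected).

Step 1 — column means:
  mean(X_1) = (7 + 3 + 7 + 1) / 4 = 18/4 = 4.5
  mean(X_2) = (6 + 2 + 8 + 5) / 4 = 21/4 = 5.25

Step 2 — sample covariance S[i,j] = (1/(n-1)) · Σ_k (x_{k,i} - mean_i) · (x_{k,j} - mean_j), with n-1 = 3.
  S[X_1,X_1] = ((2.5)·(2.5) + (-1.5)·(-1.5) + (2.5)·(2.5) + (-3.5)·(-3.5)) / 3 = 27/3 = 9
  S[X_1,X_2] = ((2.5)·(0.75) + (-1.5)·(-3.25) + (2.5)·(2.75) + (-3.5)·(-0.25)) / 3 = 14.5/3 = 4.8333
  S[X_2,X_2] = ((0.75)·(0.75) + (-3.25)·(-3.25) + (2.75)·(2.75) + (-0.25)·(-0.25)) / 3 = 18.75/3 = 6.25

S is symmetric (S[j,i] = S[i,j]). Assembling:

S = [[9, 4.8333],
 [4.8333, 6.25]]


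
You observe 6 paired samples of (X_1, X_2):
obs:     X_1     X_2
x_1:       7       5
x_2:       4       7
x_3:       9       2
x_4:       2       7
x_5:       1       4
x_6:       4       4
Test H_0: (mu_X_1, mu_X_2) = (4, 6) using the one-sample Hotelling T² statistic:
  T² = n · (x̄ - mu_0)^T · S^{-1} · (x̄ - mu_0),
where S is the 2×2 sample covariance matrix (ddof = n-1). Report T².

Step 1 — sample mean vector:
  mean(X_1) = (7 + 4 + 9 + 2 + 1 + 4) / 6 = 27/6 = 4.5
  mean(X_2) = (5 + 7 + 2 + 7 + 4 + 4) / 6 = 29/6 = 4.8333
  x̄ = (4.5, 4.8333),  deviation x̄ - mu_0 = (4.5, 4.8333) - (4, 6) = (0.5, -1.1667).

Step 2 — sample covariance matrix, S[i,j] = (1/(n-1)) · Σ_k (x_{k,i} - mean_i) · (x_{k,j} - mean_j), divisor n-1 = 5:
  S[X_1,X_1] = ((2.5)·(2.5) + (-0.5)·(-0.5) + (4.5)·(4.5) + (-2.5)·(-2.5) + (-3.5)·(-3.5) + (-0.5)·(-0.5)) / 5 = 45.5/5 = 9.1
  S[X_1,X_2] = ((2.5)·(0.1667) + (-0.5)·(2.1667) + (4.5)·(-2.8333) + (-2.5)·(2.1667) + (-3.5)·(-0.8333) + (-0.5)·(-0.8333)) / 5 = -15.5/5 = -3.1
  S[X_2,X_2] = ((0.1667)·(0.1667) + (2.1667)·(2.1667) + (-2.8333)·(-2.8333) + (2.1667)·(2.1667) + (-0.8333)·(-0.8333) + (-0.8333)·(-0.8333)) / 5 = 18.8333/5 = 3.7667
  S = [[9.1, -3.1],
 [-3.1, 3.7667]].

Step 3 — invert S. det(S) = 9.1·3.7667 - (-3.1)² = 24.6667.
  S^{-1} = (1/det) · [[d, -b], [-b, a]] = [[0.1527, 0.1257],
 [0.1257, 0.3689]].

Step 4 — quadratic form (x̄ - mu_0)^T · S^{-1} · (x̄ - mu_0):
  S^{-1} · (x̄ - mu_0) = (-0.0703, -0.3676),
  (x̄ - mu_0)^T · [...] = (0.5)·(-0.0703) + (-1.1667)·(-0.3676) = 0.3937.

Step 5 — scale by n: T² = 6 · 0.3937 = 2.3622.

T² ≈ 2.3622


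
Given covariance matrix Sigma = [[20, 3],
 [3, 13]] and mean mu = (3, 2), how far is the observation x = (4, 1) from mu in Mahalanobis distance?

Step 1 — centre the observation: (x - mu) = (1, -1).

Step 2 — invert Sigma. det(Sigma) = 20·13 - (3)² = 251.
  Sigma^{-1} = (1/det) · [[d, -b], [-b, a]] = [[0.0518, -0.012],
 [-0.012, 0.0797]].

Step 3 — form the quadratic (x - mu)^T · Sigma^{-1} · (x - mu):
  Sigma^{-1} · (x - mu) = (0.0637, -0.0916).
  (x - mu)^T · [Sigma^{-1} · (x - mu)] = (1)·(0.0637) + (-1)·(-0.0916) = 0.1554.

Step 4 — take square root: d = √(0.1554) ≈ 0.3942.

d(x, mu) = √(0.1554) ≈ 0.3942


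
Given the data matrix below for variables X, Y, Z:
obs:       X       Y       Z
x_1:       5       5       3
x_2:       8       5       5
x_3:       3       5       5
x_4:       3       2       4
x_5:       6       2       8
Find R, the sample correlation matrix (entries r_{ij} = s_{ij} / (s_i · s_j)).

Step 1 — column means:
  mean(X) = (5 + 8 + 3 + 3 + 6) / 5 = 25/5 = 5
  mean(Y) = (5 + 5 + 5 + 2 + 2) / 5 = 19/5 = 3.8
  mean(Z) = (3 + 5 + 5 + 4 + 8) / 5 = 25/5 = 5

Step 2 — sample variances and covariances s[i,j] = (1/(n-1)) · Σ_k (x_{k,i} - mean_i) · (x_{k,j} - mean_j), with n-1 = 4:
  s[X,X] = ((0)·(0) + (3)·(3) + (-2)·(-2) + (-2)·(-2) + (1)·(1)) / 4 = 18/4 = 4.5
  s[X,Y] = ((0)·(1.2) + (3)·(1.2) + (-2)·(1.2) + (-2)·(-1.8) + (1)·(-1.8)) / 4 = 3/4 = 0.75
  s[X,Z] = ((0)·(-2) + (3)·(0) + (-2)·(0) + (-2)·(-1) + (1)·(3)) / 4 = 5/4 = 1.25
  s[Y,Y] = ((1.2)·(1.2) + (1.2)·(1.2) + (1.2)·(1.2) + (-1.8)·(-1.8) + (-1.8)·(-1.8)) / 4 = 10.8/4 = 2.7
  s[Y,Z] = ((1.2)·(-2) + (1.2)·(0) + (1.2)·(0) + (-1.8)·(-1) + (-1.8)·(3)) / 4 = -6/4 = -1.5
  s[Z,Z] = ((-2)·(-2) + (0)·(0) + (0)·(0) + (-1)·(-1) + (3)·(3)) / 4 = 14/4 = 3.5
  Sample standard deviations s_i = √(s[i,i]):
  s(X) = √(4.5) = 2.1213
  s(Y) = √(2.7) = 1.6432
  s(Z) = √(3.5) = 1.8708

Step 3 — r_{ij} = s_{ij} / (s_i · s_j):
  r[X,X] = 1 (diagonal).
  r[X,Y] = 0.75 / (2.1213 · 1.6432) = 0.75 / 3.4857 = 0.2152
  r[X,Z] = 1.25 / (2.1213 · 1.8708) = 1.25 / 3.9686 = 0.315
  r[Y,Y] = 1 (diagonal).
  r[Y,Z] = -1.5 / (1.6432 · 1.8708) = -1.5 / 3.0741 = -0.488
  r[Z,Z] = 1 (diagonal).

R is symmetric with unit diagonal. Assembling:

R = [[1, 0.2152, 0.315],
 [0.2152, 1, -0.488],
 [0.315, -0.488, 1]]
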